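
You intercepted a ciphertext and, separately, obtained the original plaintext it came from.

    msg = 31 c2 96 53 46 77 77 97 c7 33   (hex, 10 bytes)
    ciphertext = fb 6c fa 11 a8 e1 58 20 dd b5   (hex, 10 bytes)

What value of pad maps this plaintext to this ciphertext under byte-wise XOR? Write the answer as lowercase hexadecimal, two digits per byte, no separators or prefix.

Since ciphertext = msg ⊕ pad, XORing both sides with msg gives pad = msg ⊕ ciphertext.
31 ⊕ fb = ca
c2 ⊕ 6c = ae
96 ⊕ fa = 6c
53 ⊕ 11 = 42
46 ⊕ a8 = ee
77 ⊕ e1 = 96
77 ⊕ 58 = 2f
97 ⊕ 20 = b7
c7 ⊕ dd = 1a
33 ⊕ b5 = 86

caae6c42ee962fb71a86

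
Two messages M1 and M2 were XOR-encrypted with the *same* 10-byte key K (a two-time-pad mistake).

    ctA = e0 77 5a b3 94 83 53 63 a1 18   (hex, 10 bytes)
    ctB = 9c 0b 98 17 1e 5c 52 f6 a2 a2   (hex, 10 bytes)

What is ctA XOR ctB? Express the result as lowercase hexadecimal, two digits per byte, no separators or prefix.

ctA ⊕ ctB = (M1 ⊕ K) ⊕ (M2 ⊕ K) = M1 ⊕ M2 — the shared key cancels under XOR.
byte 0: e0 XOR 9c = 7c
byte 1: 77 XOR 0b = 7c
byte 2: 5a XOR 98 = c2
byte 3: b3 XOR 17 = a4
byte 4: 94 XOR 1e = 8a
byte 5: 83 XOR 5c = df
byte 6: 53 XOR 52 = 01
byte 7: 63 XOR f6 = 95
byte 8: a1 XOR a2 = 03
byte 9: 18 XOR a2 = ba

7c7cc2a48adf019503ba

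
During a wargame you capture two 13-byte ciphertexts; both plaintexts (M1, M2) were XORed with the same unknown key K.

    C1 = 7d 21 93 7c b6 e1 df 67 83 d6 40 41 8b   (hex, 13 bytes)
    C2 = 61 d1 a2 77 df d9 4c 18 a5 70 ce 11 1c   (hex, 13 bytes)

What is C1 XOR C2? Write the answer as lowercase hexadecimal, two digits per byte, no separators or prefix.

C1 ⊕ C2 = (M1 ⊕ K) ⊕ (M2 ⊕ K) = M1 ⊕ M2 — the shared key cancels under XOR.
7d xor 61 = 1c
21 xor d1 = f0
93 xor a2 = 31
7c xor 77 = 0b
b6 xor df = 69
e1 xor d9 = 38
df xor 4c = 93
67 xor 18 = 7f
83 xor a5 = 26
d6 xor 70 = a6
40 xor ce = 8e
41 xor 11 = 50
8b xor 1c = 97

1cf0310b6938937f26a68e5097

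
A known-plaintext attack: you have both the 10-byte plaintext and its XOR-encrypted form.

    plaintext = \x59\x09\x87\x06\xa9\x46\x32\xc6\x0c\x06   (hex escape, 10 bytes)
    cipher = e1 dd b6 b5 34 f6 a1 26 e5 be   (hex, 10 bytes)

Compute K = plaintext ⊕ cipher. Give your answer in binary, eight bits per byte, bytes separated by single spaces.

10111000 11010100 00110001 10110011 10011101 10110000 10010011 11100000 11101001 10111000

Since cipher = plaintext ⊕ K, XORing both sides with plaintext gives K = plaintext ⊕ cipher.
01011001 ⊕ 11100001 = 10111000
00001001 ⊕ 11011101 = 11010100
10000111 ⊕ 10110110 = 00110001
00000110 ⊕ 10110101 = 10110011
10101001 ⊕ 00110100 = 10011101
01000110 ⊕ 11110110 = 10110000
00110010 ⊕ 10100001 = 10010011
11000110 ⊕ 00100110 = 11100000
00001100 ⊕ 11100101 = 11101001
00000110 ⊕ 10111110 = 10111000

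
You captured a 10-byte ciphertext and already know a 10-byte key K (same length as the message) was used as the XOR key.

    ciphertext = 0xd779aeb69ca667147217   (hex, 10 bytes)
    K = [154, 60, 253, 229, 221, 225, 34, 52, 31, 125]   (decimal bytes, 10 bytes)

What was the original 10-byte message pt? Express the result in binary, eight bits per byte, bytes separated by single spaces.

d7 xor 9a = 4d
79 xor 3c = 45
ae xor fd = 53
b6 xor e5 = 53
9c xor dd = 41
a6 xor e1 = 47
67 xor 22 = 45
14 xor 34 = 20
72 xor 1f = 6d
17 xor 7d = 6a

01001101 01000101 01010011 01010011 01000001 01000111 01000101 00100000 01101101 01101010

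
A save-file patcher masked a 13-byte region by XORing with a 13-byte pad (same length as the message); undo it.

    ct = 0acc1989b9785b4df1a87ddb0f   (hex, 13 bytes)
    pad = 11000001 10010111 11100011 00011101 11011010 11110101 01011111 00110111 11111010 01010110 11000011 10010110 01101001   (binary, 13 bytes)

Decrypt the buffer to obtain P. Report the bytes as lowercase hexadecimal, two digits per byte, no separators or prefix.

cb5bfa94638d047a0bfebe4d66

0a xor c1 = cb
cc xor 97 = 5b
19 xor e3 = fa
89 xor 1d = 94
b9 xor da = 63
78 xor f5 = 8d
5b xor 5f = 04
4d xor 37 = 7a
f1 xor fa = 0b
a8 xor 56 = fe
7d xor c3 = be
db xor 96 = 4d
0f xor 69 = 66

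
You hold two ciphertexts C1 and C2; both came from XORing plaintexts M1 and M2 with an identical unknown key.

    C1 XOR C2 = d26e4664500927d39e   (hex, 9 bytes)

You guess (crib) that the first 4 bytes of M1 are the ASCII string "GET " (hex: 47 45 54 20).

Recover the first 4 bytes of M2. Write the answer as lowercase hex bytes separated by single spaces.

95 2b 12 44

Since C1 ⊕ C2 = M1 ⊕ M2, XORing with the guessed M1 bytes yields the corresponding M2 bytes: M2 = (C1 ⊕ C2) ⊕ M1.
11010010 ⊕ 01000111 = 10010101
01101110 ⊕ 01000101 = 00101011
01000110 ⊕ 01010100 = 00010010
01100100 ⊕ 00100000 = 01000100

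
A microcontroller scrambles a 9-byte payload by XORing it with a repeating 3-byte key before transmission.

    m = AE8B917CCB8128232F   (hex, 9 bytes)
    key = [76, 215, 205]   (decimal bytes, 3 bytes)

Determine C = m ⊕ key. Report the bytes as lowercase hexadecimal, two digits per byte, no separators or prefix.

e25c5c301c4c64f4e2

The 3-byte key repeats, so the effective keystream is 4c d7 cd 4c d7 cd 4c d7 cd.
byte 0: 10101110 ⊕ 01001100 = 11100010
byte 1: 10001011 ⊕ 11010111 = 01011100
byte 2: 10010001 ⊕ 11001101 = 01011100
byte 3: 01111100 ⊕ 01001100 = 00110000
byte 4: 11001011 ⊕ 11010111 = 00011100
byte 5: 10000001 ⊕ 11001101 = 01001100
byte 6: 00101000 ⊕ 01001100 = 01100100
byte 7: 00100011 ⊕ 11010111 = 11110100
byte 8: 00101111 ⊕ 11001101 = 11100010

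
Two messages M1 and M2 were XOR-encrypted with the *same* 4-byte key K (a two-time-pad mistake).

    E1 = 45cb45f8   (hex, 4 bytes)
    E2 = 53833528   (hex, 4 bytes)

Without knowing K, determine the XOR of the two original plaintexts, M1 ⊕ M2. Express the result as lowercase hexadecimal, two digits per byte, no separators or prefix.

164870d0

E1 ⊕ E2 = (M1 ⊕ K) ⊕ (M2 ⊕ K) = M1 ⊕ M2 — the shared key cancels under XOR.
byte 0: 01000101 ⊕ 01010011 = 00010110
byte 1: 11001011 ⊕ 10000011 = 01001000
byte 2: 01000101 ⊕ 00110101 = 01110000
byte 3: 11111000 ⊕ 00101000 = 11010000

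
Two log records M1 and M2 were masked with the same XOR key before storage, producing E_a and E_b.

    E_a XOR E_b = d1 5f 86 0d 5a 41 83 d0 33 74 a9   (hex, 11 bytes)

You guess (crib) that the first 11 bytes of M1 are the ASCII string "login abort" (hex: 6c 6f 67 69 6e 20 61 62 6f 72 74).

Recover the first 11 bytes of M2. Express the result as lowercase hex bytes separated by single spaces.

Since E_a ⊕ E_b = M1 ⊕ M2, XORing with the guessed M1 bytes yields the corresponding M2 bytes: M2 = (E_a ⊕ E_b) ⊕ M1.
d1 ⊕ 6c = bd
5f ⊕ 6f = 30
86 ⊕ 67 = e1
0d ⊕ 69 = 64
5a ⊕ 6e = 34
41 ⊕ 20 = 61
83 ⊕ 61 = e2
d0 ⊕ 62 = b2
33 ⊕ 6f = 5c
74 ⊕ 72 = 06
a9 ⊕ 74 = dd

bd 30 e1 64 34 61 e2 b2 5c 06 dd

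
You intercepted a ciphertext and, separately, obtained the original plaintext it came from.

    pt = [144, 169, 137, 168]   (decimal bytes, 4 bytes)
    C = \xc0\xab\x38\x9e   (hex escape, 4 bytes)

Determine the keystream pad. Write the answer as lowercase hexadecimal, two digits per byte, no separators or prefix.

Since C = pt ⊕ pad, XORing both sides with pt gives pad = pt ⊕ C.
90 ^ c0 = 50
a9 ^ ab = 02
89 ^ 38 = b1
a8 ^ 9e = 36

5002b136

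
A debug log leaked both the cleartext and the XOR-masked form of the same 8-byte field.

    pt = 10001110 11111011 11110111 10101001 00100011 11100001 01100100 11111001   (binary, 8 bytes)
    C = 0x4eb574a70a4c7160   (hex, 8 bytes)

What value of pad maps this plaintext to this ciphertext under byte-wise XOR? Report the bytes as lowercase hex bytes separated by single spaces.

Since C = pt ⊕ pad, XORing both sides with pt gives pad = pt ⊕ C.
byte 0: 10001110 XOR 01001110 = 11000000
byte 1: 11111011 XOR 10110101 = 01001110
byte 2: 11110111 XOR 01110100 = 10000011
byte 3: 10101001 XOR 10100111 = 00001110
byte 4: 00100011 XOR 00001010 = 00101001
byte 5: 11100001 XOR 01001100 = 10101101
byte 6: 01100100 XOR 01110001 = 00010101
byte 7: 11111001 XOR 01100000 = 10011001

c0 4e 83 0e 29 ad 15 99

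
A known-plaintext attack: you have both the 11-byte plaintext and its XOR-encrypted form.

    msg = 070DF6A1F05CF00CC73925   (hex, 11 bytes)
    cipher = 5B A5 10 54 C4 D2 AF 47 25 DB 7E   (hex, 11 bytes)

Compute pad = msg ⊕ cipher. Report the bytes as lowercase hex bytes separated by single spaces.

5c a8 e6 f5 34 8e 5f 4b e2 e2 5b

Since cipher = msg ⊕ pad, XORing both sides with msg gives pad = msg ⊕ cipher.
07 ^ 5b = 5c
0d ^ a5 = a8
f6 ^ 10 = e6
a1 ^ 54 = f5
f0 ^ c4 = 34
5c ^ d2 = 8e
f0 ^ af = 5f
0c ^ 47 = 4b
c7 ^ 25 = e2
39 ^ db = e2
25 ^ 7e = 5b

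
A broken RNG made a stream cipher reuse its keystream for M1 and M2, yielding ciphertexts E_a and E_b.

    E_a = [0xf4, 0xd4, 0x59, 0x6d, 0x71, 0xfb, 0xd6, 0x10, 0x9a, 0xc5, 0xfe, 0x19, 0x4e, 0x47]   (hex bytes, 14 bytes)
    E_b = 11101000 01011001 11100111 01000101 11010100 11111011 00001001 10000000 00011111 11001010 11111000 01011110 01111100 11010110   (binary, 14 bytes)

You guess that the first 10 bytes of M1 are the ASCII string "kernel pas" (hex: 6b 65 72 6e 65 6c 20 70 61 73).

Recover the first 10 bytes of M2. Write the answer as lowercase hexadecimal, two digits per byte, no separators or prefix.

First, E_a ⊕ E_b = (M1 ⊕ K) ⊕ (M2 ⊕ K) = M1 ⊕ M2, so the key drops out. Then M2 = (M1 ⊕ M2) ⊕ M1 over the first 10 bytes.
byte 0: (f4 ^ e8) ^ 6b = 1c ^ 6b = 77
byte 1: (d4 ^ 59) ^ 65 = 8d ^ 65 = e8
byte 2: (59 ^ e7) ^ 72 = be ^ 72 = cc
byte 3: (6d ^ 45) ^ 6e = 28 ^ 6e = 46
byte 4: (71 ^ d4) ^ 65 = a5 ^ 65 = c0
byte 5: (fb ^ fb) ^ 6c = 00 ^ 6c = 6c
byte 6: (d6 ^ 09) ^ 20 = df ^ 20 = ff
byte 7: (10 ^ 80) ^ 70 = 90 ^ 70 = e0
byte 8: (9a ^ 1f) ^ 61 = 85 ^ 61 = e4
byte 9: (c5 ^ ca) ^ 73 = 0f ^ 73 = 7c

77e8cc46c06cffe0e47c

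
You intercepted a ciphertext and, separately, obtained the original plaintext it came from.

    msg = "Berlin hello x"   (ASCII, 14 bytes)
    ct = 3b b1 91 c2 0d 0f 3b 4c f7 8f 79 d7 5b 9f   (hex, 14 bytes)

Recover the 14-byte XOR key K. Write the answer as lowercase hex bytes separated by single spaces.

Since ct = msg ⊕ K, XORing both sides with msg gives K = msg ⊕ ct.
byte 0: 42 xor 3b = 79
byte 1: 65 xor b1 = d4
byte 2: 72 xor 91 = e3
byte 3: 6c xor c2 = ae
byte 4: 69 xor 0d = 64
byte 5: 6e xor 0f = 61
byte 6: 20 xor 3b = 1b
byte 7: 68 xor 4c = 24
byte 8: 65 xor f7 = 92
byte 9: 6c xor 8f = e3
byte 10: 6c xor 79 = 15
byte 11: 6f xor d7 = b8
byte 12: 20 xor 5b = 7b
byte 13: 78 xor 9f = e7

79 d4 e3 ae 64 61 1b 24 92 e3 15 b8 7b e7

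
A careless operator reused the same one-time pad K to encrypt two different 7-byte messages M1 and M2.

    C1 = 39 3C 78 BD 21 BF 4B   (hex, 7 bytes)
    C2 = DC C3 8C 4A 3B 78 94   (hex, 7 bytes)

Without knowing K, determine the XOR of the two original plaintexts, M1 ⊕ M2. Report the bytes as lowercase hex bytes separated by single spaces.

C1 ⊕ C2 = (M1 ⊕ K) ⊕ (M2 ⊕ K) = M1 ⊕ M2 — the shared key cancels under XOR.
39 ^ dc = e5
3c ^ c3 = ff
78 ^ 8c = f4
bd ^ 4a = f7
21 ^ 3b = 1a
bf ^ 78 = c7
4b ^ 94 = df

e5 ff f4 f7 1a c7 df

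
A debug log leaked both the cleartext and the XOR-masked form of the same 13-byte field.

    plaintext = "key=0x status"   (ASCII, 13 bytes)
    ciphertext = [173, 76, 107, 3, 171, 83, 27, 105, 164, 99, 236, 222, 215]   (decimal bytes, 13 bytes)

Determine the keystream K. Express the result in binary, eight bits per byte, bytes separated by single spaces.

Since ciphertext = plaintext ⊕ K, XORing both sides with plaintext gives K = plaintext ⊕ ciphertext.
107 XOR 173 = 198
101 XOR  76 =  41
121 XOR 107 =  18
 61 XOR   3 =  62
 48 XOR 171 = 155
120 XOR  83 =  43
 32 XOR  27 =  59
115 XOR 105 =  26
116 XOR 164 = 208
 97 XOR  99 =   2
116 XOR 236 = 152
117 XOR 222 = 171
115 XOR 215 = 164

11000110 00101001 00010010 00111110 10011011 00101011 00111011 00011010 11010000 00000010 10011000 10101011 10100100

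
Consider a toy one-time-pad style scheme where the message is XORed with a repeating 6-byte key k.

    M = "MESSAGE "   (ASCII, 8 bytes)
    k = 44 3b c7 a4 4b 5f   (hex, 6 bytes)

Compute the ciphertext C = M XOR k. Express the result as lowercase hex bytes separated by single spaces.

The 6-byte key repeats, so the effective keystream is 44 3b c7 a4 4b 5f 44 3b.
byte 0: 4d ^ 44 = 09
byte 1: 45 ^ 3b = 7e
byte 2: 53 ^ c7 = 94
byte 3: 53 ^ a4 = f7
byte 4: 41 ^ 4b = 0a
byte 5: 47 ^ 5f = 18
byte 6: 45 ^ 44 = 01
byte 7: 20 ^ 3b = 1b

09 7e 94 f7 0a 18 01 1b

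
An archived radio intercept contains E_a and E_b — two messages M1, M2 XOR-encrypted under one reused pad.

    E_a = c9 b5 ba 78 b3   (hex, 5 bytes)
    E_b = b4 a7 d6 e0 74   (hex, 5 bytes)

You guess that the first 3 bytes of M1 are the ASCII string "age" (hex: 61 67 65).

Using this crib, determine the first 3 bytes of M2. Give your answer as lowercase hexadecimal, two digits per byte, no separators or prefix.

1c7509

First, E_a ⊕ E_b = (M1 ⊕ K) ⊕ (M2 ⊕ K) = M1 ⊕ M2, so the key drops out. Then M2 = (M1 ⊕ M2) ⊕ M1 over the first 3 bytes.
byte 0: (c9 ⊕ b4) ⊕ 61 = 7d ⊕ 61 = 1c
byte 1: (b5 ⊕ a7) ⊕ 67 = 12 ⊕ 67 = 75
byte 2: (ba ⊕ d6) ⊕ 65 = 6c ⊕ 65 = 09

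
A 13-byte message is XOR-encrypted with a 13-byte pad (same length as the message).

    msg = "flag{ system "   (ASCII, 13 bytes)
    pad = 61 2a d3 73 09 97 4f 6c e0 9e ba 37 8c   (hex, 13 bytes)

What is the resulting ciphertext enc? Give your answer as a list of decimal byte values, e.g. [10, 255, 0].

XOR is its own inverse, so applying the key byte-wise gives the result directly.
66 ^ 61 = 07
6c ^ 2a = 46
61 ^ d3 = b2
67 ^ 73 = 14
7b ^ 09 = 72
20 ^ 97 = b7
73 ^ 4f = 3c
79 ^ 6c = 15
73 ^ e0 = 93
74 ^ 9e = ea
65 ^ ba = df
6d ^ 37 = 5a
20 ^ 8c = ac

[7, 70, 178, 20, 114, 183, 60, 21, 147, 234, 223, 90, 172]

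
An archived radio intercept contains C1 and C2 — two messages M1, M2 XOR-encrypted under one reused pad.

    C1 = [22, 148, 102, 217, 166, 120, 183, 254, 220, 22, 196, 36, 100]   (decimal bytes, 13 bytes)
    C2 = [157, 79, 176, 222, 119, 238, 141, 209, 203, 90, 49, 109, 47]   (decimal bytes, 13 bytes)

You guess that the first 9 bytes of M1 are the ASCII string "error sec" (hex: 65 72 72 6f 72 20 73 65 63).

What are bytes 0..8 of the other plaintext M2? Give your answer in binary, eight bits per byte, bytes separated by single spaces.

First, C1 ⊕ C2 = (M1 ⊕ K) ⊕ (M2 ⊕ K) = M1 ⊕ M2, so the key drops out. Then M2 = (M1 ⊕ M2) ⊕ M1 over the first 9 bytes.
byte 0: (16 ^ 9d) ^ 65 = 8b ^ 65 = ee
byte 1: (94 ^ 4f) ^ 72 = db ^ 72 = a9
byte 2: (66 ^ b0) ^ 72 = d6 ^ 72 = a4
byte 3: (d9 ^ de) ^ 6f = 07 ^ 6f = 68
byte 4: (a6 ^ 77) ^ 72 = d1 ^ 72 = a3
byte 5: (78 ^ ee) ^ 20 = 96 ^ 20 = b6
byte 6: (b7 ^ 8d) ^ 73 = 3a ^ 73 = 49
byte 7: (fe ^ d1) ^ 65 = 2f ^ 65 = 4a
byte 8: (dc ^ cb) ^ 63 = 17 ^ 63 = 74

11101110 10101001 10100100 01101000 10100011 10110110 01001001 01001010 01110100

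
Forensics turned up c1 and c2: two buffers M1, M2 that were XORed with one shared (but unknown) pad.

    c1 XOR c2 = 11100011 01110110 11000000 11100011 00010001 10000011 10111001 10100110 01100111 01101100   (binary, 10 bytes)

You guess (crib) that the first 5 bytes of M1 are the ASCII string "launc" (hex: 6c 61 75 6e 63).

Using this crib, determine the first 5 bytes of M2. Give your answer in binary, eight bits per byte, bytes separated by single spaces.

10001111 00010111 10110101 10001101 01110010

Since c1 ⊕ c2 = M1 ⊕ M2, XORing with the guessed M1 bytes yields the corresponding M2 bytes: M2 = (c1 ⊕ c2) ⊕ M1.
e3 ⊕ 6c = 8f
76 ⊕ 61 = 17
c0 ⊕ 75 = b5
e3 ⊕ 6e = 8d
11 ⊕ 63 = 72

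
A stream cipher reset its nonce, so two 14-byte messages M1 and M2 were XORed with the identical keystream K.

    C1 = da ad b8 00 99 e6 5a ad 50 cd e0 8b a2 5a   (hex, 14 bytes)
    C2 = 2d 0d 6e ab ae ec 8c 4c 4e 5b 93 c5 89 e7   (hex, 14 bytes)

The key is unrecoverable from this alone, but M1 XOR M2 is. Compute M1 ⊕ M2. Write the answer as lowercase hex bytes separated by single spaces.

C1 ⊕ C2 = (M1 ⊕ K) ⊕ (M2 ⊕ K) = M1 ⊕ M2 — the shared key cancels under XOR.
11011010 ^ 00101101 = 11110111
10101101 ^ 00001101 = 10100000
10111000 ^ 01101110 = 11010110
00000000 ^ 10101011 = 10101011
10011001 ^ 10101110 = 00110111
11100110 ^ 11101100 = 00001010
01011010 ^ 10001100 = 11010110
10101101 ^ 01001100 = 11100001
01010000 ^ 01001110 = 00011110
11001101 ^ 01011011 = 10010110
11100000 ^ 10010011 = 01110011
10001011 ^ 11000101 = 01001110
10100010 ^ 10001001 = 00101011
01011010 ^ 11100111 = 10111101

f7 a0 d6 ab 37 0a d6 e1 1e 96 73 4e 2b bd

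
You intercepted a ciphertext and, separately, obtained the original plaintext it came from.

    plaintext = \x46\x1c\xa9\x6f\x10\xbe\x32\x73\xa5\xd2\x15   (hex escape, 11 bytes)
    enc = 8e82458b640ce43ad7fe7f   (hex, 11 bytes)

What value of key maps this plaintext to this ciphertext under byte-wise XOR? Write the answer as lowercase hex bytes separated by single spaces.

Since enc = plaintext ⊕ key, XORing both sides with plaintext gives key = plaintext ⊕ enc.
byte 0: 46 ⊕ 8e = c8
byte 1: 1c ⊕ 82 = 9e
byte 2: a9 ⊕ 45 = ec
byte 3: 6f ⊕ 8b = e4
byte 4: 10 ⊕ 64 = 74
byte 5: be ⊕ 0c = b2
byte 6: 32 ⊕ e4 = d6
byte 7: 73 ⊕ 3a = 49
byte 8: a5 ⊕ d7 = 72
byte 9: d2 ⊕ fe = 2c
byte 10: 15 ⊕ 7f = 6a

c8 9e ec e4 74 b2 d6 49 72 2c 6a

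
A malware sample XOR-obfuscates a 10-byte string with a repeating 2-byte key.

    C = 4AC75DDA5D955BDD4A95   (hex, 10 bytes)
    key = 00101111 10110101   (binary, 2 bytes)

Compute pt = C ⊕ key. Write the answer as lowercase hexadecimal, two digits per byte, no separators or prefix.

The 2-byte key repeats, so the effective keystream is 2f b5 2f b5 2f b5 2f b5 2f b5.
byte 0: 4a xor 2f = 65
byte 1: c7 xor b5 = 72
byte 2: 5d xor 2f = 72
byte 3: da xor b5 = 6f
byte 4: 5d xor 2f = 72
byte 5: 95 xor b5 = 20
byte 6: 5b xor 2f = 74
byte 7: dd xor b5 = 68
byte 8: 4a xor 2f = 65
byte 9: 95 xor b5 = 20

6572726f722074686520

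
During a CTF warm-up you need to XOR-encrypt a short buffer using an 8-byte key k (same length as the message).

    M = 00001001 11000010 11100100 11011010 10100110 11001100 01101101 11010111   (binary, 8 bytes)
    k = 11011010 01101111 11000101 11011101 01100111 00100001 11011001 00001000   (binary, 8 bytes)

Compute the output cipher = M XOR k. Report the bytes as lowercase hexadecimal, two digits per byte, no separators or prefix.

d3ad2107c1edb4df

09 XOR da = d3
c2 XOR 6f = ad
e4 XOR c5 = 21
da XOR dd = 07
a6 XOR 67 = c1
cc XOR 21 = ed
6d XOR d9 = b4
d7 XOR 08 = df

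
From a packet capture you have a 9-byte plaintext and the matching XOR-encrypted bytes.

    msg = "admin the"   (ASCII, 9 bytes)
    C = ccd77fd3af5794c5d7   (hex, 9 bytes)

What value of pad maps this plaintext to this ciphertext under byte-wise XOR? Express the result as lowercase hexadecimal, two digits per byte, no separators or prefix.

Since C = msg ⊕ pad, XORing both sides with msg gives pad = msg ⊕ C.
61 xor cc = ad
64 xor d7 = b3
6d xor 7f = 12
69 xor d3 = ba
6e xor af = c1
20 xor 57 = 77
74 xor 94 = e0
68 xor c5 = ad
65 xor d7 = b2

adb312bac177e0adb2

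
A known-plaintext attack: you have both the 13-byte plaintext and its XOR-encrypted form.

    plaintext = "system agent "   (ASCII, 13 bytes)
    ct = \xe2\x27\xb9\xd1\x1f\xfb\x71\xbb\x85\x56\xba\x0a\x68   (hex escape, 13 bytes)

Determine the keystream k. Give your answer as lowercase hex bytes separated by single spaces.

Since ct = plaintext ⊕ k, XORing both sides with plaintext gives k = plaintext ⊕ ct.
byte 0: 73 ⊕ e2 = 91
byte 1: 79 ⊕ 27 = 5e
byte 2: 73 ⊕ b9 = ca
byte 3: 74 ⊕ d1 = a5
byte 4: 65 ⊕ 1f = 7a
byte 5: 6d ⊕ fb = 96
byte 6: 20 ⊕ 71 = 51
byte 7: 61 ⊕ bb = da
byte 8: 67 ⊕ 85 = e2
byte 9: 65 ⊕ 56 = 33
byte 10: 6e ⊕ ba = d4
byte 11: 74 ⊕ 0a = 7e
byte 12: 20 ⊕ 68 = 48

91 5e ca a5 7a 96 51 da e2 33 d4 7e 48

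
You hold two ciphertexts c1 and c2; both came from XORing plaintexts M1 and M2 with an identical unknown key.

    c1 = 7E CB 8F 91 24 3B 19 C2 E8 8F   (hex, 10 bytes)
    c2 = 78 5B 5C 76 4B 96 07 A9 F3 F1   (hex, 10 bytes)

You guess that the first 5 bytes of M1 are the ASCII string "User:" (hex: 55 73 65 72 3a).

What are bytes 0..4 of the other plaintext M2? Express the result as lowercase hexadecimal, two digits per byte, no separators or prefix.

First, c1 ⊕ c2 = (M1 ⊕ K) ⊕ (M2 ⊕ K) = M1 ⊕ M2, so the key drops out. Then M2 = (M1 ⊕ M2) ⊕ M1 over the first 5 bytes.
byte 0: (7e xor 78) xor 55 = 06 xor 55 = 53
byte 1: (cb xor 5b) xor 73 = 90 xor 73 = e3
byte 2: (8f xor 5c) xor 65 = d3 xor 65 = b6
byte 3: (91 xor 76) xor 72 = e7 xor 72 = 95
byte 4: (24 xor 4b) xor 3a = 6f xor 3a = 55

53e3b69555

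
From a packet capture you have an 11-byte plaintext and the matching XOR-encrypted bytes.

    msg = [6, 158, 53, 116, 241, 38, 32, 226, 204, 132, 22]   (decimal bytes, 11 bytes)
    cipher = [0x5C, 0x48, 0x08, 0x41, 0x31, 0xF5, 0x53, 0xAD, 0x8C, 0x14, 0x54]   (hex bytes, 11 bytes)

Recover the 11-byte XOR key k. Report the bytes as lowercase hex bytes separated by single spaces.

5a d6 3d 35 c0 d3 73 4f 40 90 42

Since cipher = msg ⊕ k, XORing both sides with msg gives k = msg ⊕ cipher.
00000110 ⊕ 01011100 = 01011010
10011110 ⊕ 01001000 = 11010110
00110101 ⊕ 00001000 = 00111101
01110100 ⊕ 01000001 = 00110101
11110001 ⊕ 00110001 = 11000000
00100110 ⊕ 11110101 = 11010011
00100000 ⊕ 01010011 = 01110011
11100010 ⊕ 10101101 = 01001111
11001100 ⊕ 10001100 = 01000000
10000100 ⊕ 00010100 = 10010000
00010110 ⊕ 01010100 = 01000010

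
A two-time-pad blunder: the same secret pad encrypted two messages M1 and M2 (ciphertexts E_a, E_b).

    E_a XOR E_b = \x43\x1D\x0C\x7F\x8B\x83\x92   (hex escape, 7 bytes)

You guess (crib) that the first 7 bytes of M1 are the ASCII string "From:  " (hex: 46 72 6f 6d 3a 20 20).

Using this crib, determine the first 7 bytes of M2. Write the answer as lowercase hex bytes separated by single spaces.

Since E_a ⊕ E_b = M1 ⊕ M2, XORing with the guessed M1 bytes yields the corresponding M2 bytes: M2 = (E_a ⊕ E_b) ⊕ M1.
byte 0:  67 xor  70 =   5
byte 1:  29 xor 114 = 111
byte 2:  12 xor 111 =  99
byte 3: 127 xor 109 =  18
byte 4: 139 xor  58 = 177
byte 5: 131 xor  32 = 163
byte 6: 146 xor  32 = 178

05 6f 63 12 b1 a3 b2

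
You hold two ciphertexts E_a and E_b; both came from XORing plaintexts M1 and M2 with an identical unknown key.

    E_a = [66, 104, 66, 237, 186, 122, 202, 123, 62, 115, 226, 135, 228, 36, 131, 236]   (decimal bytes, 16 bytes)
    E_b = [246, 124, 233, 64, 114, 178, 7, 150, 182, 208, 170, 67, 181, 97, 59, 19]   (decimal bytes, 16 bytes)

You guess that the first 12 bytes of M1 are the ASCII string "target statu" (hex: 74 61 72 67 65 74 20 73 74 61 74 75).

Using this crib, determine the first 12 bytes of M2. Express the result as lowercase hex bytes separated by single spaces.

First, E_a ⊕ E_b = (M1 ⊕ K) ⊕ (M2 ⊕ K) = M1 ⊕ M2, so the key drops out. Then M2 = (M1 ⊕ M2) ⊕ M1 over the first 12 bytes.
byte 0: (42 ^ f6) ^ 74 = b4 ^ 74 = c0
byte 1: (68 ^ 7c) ^ 61 = 14 ^ 61 = 75
byte 2: (42 ^ e9) ^ 72 = ab ^ 72 = d9
byte 3: (ed ^ 40) ^ 67 = ad ^ 67 = ca
byte 4: (ba ^ 72) ^ 65 = c8 ^ 65 = ad
byte 5: (7a ^ b2) ^ 74 = c8 ^ 74 = bc
byte 6: (ca ^ 07) ^ 20 = cd ^ 20 = ed
byte 7: (7b ^ 96) ^ 73 = ed ^ 73 = 9e
byte 8: (3e ^ b6) ^ 74 = 88 ^ 74 = fc
byte 9: (73 ^ d0) ^ 61 = a3 ^ 61 = c2
byte 10: (e2 ^ aa) ^ 74 = 48 ^ 74 = 3c
byte 11: (87 ^ 43) ^ 75 = c4 ^ 75 = b1

c0 75 d9 ca ad bc ed 9e fc c2 3c b1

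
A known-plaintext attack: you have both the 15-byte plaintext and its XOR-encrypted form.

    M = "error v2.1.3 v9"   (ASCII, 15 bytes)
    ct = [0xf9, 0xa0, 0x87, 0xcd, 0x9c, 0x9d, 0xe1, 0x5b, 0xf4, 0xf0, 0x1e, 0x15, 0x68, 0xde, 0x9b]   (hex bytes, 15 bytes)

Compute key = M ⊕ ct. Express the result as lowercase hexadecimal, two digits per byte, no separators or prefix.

Since ct = M ⊕ key, XORing both sides with M gives key = M ⊕ ct.
65 xor f9 = 9c
72 xor a0 = d2
72 xor 87 = f5
6f xor cd = a2
72 xor 9c = ee
20 xor 9d = bd
76 xor e1 = 97
32 xor 5b = 69
2e xor f4 = da
31 xor f0 = c1
2e xor 1e = 30
33 xor 15 = 26
20 xor 68 = 48
76 xor de = a8
39 xor 9b = a2

9cd2f5a2eebd9769dac1302648a8a2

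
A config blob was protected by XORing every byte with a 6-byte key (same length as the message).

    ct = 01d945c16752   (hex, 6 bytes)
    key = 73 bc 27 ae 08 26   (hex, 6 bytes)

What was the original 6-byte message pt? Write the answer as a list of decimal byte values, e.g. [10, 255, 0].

[114, 101, 98, 111, 111, 116]

byte 0: 01 ^ 73 = 72
byte 1: d9 ^ bc = 65
byte 2: 45 ^ 27 = 62
byte 3: c1 ^ ae = 6f
byte 4: 67 ^ 08 = 6f
byte 5: 52 ^ 26 = 74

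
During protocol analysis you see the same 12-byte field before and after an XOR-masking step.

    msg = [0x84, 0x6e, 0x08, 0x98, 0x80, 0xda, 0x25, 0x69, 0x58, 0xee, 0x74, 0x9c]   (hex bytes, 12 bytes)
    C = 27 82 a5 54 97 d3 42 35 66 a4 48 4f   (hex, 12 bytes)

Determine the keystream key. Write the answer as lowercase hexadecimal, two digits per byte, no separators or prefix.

Since C = msg ⊕ key, XORing both sides with msg gives key = msg ⊕ C.
132 xor  39 = 163
110 xor 130 = 236
  8 xor 165 = 173
152 xor  84 = 204
128 xor 151 =  23
218 xor 211 =   9
 37 xor  66 = 103
105 xor  53 =  92
 88 xor 102 =  62
238 xor 164 =  74
116 xor  72 =  60
156 xor  79 = 211

a3ecadcc1709675c3e4a3cd3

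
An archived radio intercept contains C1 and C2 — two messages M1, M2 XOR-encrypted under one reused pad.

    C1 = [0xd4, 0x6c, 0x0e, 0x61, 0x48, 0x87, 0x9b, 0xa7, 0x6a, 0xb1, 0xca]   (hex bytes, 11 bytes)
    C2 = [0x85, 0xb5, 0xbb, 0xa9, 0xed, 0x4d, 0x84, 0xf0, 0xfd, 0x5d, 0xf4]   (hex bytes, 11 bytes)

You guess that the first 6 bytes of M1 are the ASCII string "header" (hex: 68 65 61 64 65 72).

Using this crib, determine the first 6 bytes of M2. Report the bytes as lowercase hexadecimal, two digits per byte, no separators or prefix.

First, C1 ⊕ C2 = (M1 ⊕ K) ⊕ (M2 ⊕ K) = M1 ⊕ M2, so the key drops out. Then M2 = (M1 ⊕ M2) ⊕ M1 over the first 6 bytes.
byte 0: (d4 ^ 85) ^ 68 = 51 ^ 68 = 39
byte 1: (6c ^ b5) ^ 65 = d9 ^ 65 = bc
byte 2: (0e ^ bb) ^ 61 = b5 ^ 61 = d4
byte 3: (61 ^ a9) ^ 64 = c8 ^ 64 = ac
byte 4: (48 ^ ed) ^ 65 = a5 ^ 65 = c0
byte 5: (87 ^ 4d) ^ 72 = ca ^ 72 = b8

39bcd4acc0b8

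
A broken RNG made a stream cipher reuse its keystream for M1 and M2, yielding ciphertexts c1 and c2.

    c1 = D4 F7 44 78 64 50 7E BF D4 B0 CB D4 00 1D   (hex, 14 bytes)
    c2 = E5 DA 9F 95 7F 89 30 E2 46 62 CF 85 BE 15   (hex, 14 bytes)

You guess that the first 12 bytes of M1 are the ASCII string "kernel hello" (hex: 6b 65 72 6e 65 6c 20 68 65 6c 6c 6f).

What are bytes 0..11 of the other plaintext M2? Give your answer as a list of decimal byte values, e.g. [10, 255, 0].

[90, 72, 169, 131, 126, 181, 110, 53, 247, 190, 104, 62]

First, c1 ⊕ c2 = (M1 ⊕ K) ⊕ (M2 ⊕ K) = M1 ⊕ M2, so the key drops out. Then M2 = (M1 ⊕ M2) ⊕ M1 over the first 12 bytes.
byte 0: (d4 ⊕ e5) ⊕ 6b = 31 ⊕ 6b = 5a
byte 1: (f7 ⊕ da) ⊕ 65 = 2d ⊕ 65 = 48
byte 2: (44 ⊕ 9f) ⊕ 72 = db ⊕ 72 = a9
byte 3: (78 ⊕ 95) ⊕ 6e = ed ⊕ 6e = 83
byte 4: (64 ⊕ 7f) ⊕ 65 = 1b ⊕ 65 = 7e
byte 5: (50 ⊕ 89) ⊕ 6c = d9 ⊕ 6c = b5
byte 6: (7e ⊕ 30) ⊕ 20 = 4e ⊕ 20 = 6e
byte 7: (bf ⊕ e2) ⊕ 68 = 5d ⊕ 68 = 35
byte 8: (d4 ⊕ 46) ⊕ 65 = 92 ⊕ 65 = f7
byte 9: (b0 ⊕ 62) ⊕ 6c = d2 ⊕ 6c = be
byte 10: (cb ⊕ cf) ⊕ 6c = 04 ⊕ 6c = 68
byte 11: (d4 ⊕ 85) ⊕ 6f = 51 ⊕ 6f = 3e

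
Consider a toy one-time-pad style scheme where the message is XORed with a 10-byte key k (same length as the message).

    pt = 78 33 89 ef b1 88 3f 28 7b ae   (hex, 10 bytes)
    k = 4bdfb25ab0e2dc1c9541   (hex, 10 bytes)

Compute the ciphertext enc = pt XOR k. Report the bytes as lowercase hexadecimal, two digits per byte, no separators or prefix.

33ec3bb5016ae334eeef

XOR is its own inverse, so applying the key byte-wise gives the result directly.
byte 0: 01111000 ⊕ 01001011 = 00110011
byte 1: 00110011 ⊕ 11011111 = 11101100
byte 2: 10001001 ⊕ 10110010 = 00111011
byte 3: 11101111 ⊕ 01011010 = 10110101
byte 4: 10110001 ⊕ 10110000 = 00000001
byte 5: 10001000 ⊕ 11100010 = 01101010
byte 6: 00111111 ⊕ 11011100 = 11100011
byte 7: 00101000 ⊕ 00011100 = 00110100
byte 8: 01111011 ⊕ 10010101 = 11101110
byte 9: 10101110 ⊕ 01000001 = 11101111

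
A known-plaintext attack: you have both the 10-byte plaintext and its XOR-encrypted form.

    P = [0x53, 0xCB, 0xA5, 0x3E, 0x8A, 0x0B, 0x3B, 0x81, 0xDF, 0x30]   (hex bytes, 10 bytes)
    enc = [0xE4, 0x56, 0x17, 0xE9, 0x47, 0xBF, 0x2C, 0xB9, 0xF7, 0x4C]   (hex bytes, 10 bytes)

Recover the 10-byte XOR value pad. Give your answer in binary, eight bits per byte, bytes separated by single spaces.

Since enc = P ⊕ pad, XORing both sides with P gives pad = P ⊕ enc.
53 ⊕ e4 = b7
cb ⊕ 56 = 9d
a5 ⊕ 17 = b2
3e ⊕ e9 = d7
8a ⊕ 47 = cd
0b ⊕ bf = b4
3b ⊕ 2c = 17
81 ⊕ b9 = 38
df ⊕ f7 = 28
30 ⊕ 4c = 7c

10110111 10011101 10110010 11010111 11001101 10110100 00010111 00111000 00101000 01111100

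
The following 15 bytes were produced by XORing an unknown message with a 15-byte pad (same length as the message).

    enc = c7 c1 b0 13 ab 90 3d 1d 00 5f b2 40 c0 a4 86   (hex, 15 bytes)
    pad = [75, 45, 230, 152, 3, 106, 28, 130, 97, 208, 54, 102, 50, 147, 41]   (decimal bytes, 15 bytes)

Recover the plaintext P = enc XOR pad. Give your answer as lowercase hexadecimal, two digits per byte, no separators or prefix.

8cec568ba8fa219f618f8426f237af

XOR is its own inverse, so applying the key byte-wise gives the result directly.
c7 xor 4b = 8c
c1 xor 2d = ec
b0 xor e6 = 56
13 xor 98 = 8b
ab xor 03 = a8
90 xor 6a = fa
3d xor 1c = 21
1d xor 82 = 9f
00 xor 61 = 61
5f xor d0 = 8f
b2 xor 36 = 84
40 xor 66 = 26
c0 xor 32 = f2
a4 xor 93 = 37
86 xor 29 = af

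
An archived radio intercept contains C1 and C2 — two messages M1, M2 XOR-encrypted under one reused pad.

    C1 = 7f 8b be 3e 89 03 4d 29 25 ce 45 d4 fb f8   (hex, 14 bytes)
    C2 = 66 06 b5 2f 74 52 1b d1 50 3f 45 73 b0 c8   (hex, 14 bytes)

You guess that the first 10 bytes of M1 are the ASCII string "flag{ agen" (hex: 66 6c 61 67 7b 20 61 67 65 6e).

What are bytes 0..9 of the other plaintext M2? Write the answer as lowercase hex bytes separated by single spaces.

7f e1 6a 76 86 71 37 9f 10 9f

First, C1 ⊕ C2 = (M1 ⊕ K) ⊕ (M2 ⊕ K) = M1 ⊕ M2, so the key drops out. Then M2 = (M1 ⊕ M2) ⊕ M1 over the first 10 bytes.
byte 0: (7f XOR 66) XOR 66 = 19 XOR 66 = 7f
byte 1: (8b XOR 06) XOR 6c = 8d XOR 6c = e1
byte 2: (be XOR b5) XOR 61 = 0b XOR 61 = 6a
byte 3: (3e XOR 2f) XOR 67 = 11 XOR 67 = 76
byte 4: (89 XOR 74) XOR 7b = fd XOR 7b = 86
byte 5: (03 XOR 52) XOR 20 = 51 XOR 20 = 71
byte 6: (4d XOR 1b) XOR 61 = 56 XOR 61 = 37
byte 7: (29 XOR d1) XOR 67 = f8 XOR 67 = 9f
byte 8: (25 XOR 50) XOR 65 = 75 XOR 65 = 10
byte 9: (ce XOR 3f) XOR 6e = f1 XOR 6e = 9f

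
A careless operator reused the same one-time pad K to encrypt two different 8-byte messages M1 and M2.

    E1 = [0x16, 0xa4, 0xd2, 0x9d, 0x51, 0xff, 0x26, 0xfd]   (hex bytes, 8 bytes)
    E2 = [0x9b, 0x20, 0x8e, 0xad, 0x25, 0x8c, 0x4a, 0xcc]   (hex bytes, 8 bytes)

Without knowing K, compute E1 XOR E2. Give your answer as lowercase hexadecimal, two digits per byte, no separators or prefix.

E1 ⊕ E2 = (M1 ⊕ K) ⊕ (M2 ⊕ K) = M1 ⊕ M2 — the shared key cancels under XOR.
byte 0: 16 ⊕ 9b = 8d
byte 1: a4 ⊕ 20 = 84
byte 2: d2 ⊕ 8e = 5c
byte 3: 9d ⊕ ad = 30
byte 4: 51 ⊕ 25 = 74
byte 5: ff ⊕ 8c = 73
byte 6: 26 ⊕ 4a = 6c
byte 7: fd ⊕ cc = 31

8d845c3074736c31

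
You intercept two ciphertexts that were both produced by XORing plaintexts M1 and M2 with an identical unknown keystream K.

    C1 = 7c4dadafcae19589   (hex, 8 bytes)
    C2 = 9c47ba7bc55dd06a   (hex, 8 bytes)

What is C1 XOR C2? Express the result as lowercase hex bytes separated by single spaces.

C1 ⊕ C2 = (M1 ⊕ K) ⊕ (M2 ⊕ K) = M1 ⊕ M2 — the shared key cancels under XOR.
7c ⊕ 9c = e0
4d ⊕ 47 = 0a
ad ⊕ ba = 17
af ⊕ 7b = d4
ca ⊕ c5 = 0f
e1 ⊕ 5d = bc
95 ⊕ d0 = 45
89 ⊕ 6a = e3

e0 0a 17 d4 0f bc 45 e3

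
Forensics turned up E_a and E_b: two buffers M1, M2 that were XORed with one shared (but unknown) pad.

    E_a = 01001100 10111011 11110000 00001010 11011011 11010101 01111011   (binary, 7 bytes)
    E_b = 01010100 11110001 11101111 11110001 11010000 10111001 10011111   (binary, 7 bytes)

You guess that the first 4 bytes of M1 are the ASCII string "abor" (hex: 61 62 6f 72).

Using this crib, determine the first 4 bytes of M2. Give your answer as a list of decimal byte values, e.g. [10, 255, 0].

[121, 40, 112, 137]

First, E_a ⊕ E_b = (M1 ⊕ K) ⊕ (M2 ⊕ K) = M1 ⊕ M2, so the key drops out. Then M2 = (M1 ⊕ M2) ⊕ M1 over the first 4 bytes.
byte 0: (4c XOR 54) XOR 61 = 18 XOR 61 = 79
byte 1: (bb XOR f1) XOR 62 = 4a XOR 62 = 28
byte 2: (f0 XOR ef) XOR 6f = 1f XOR 6f = 70
byte 3: (0a XOR f1) XOR 72 = fb XOR 72 = 89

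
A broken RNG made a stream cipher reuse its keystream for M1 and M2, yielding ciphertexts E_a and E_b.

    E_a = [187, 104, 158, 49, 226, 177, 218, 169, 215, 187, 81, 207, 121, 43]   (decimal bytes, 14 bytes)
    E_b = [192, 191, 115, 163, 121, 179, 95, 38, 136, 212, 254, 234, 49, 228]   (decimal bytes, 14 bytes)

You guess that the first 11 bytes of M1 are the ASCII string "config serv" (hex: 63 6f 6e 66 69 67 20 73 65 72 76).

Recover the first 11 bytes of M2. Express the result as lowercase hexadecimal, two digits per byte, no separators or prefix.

First, E_a ⊕ E_b = (M1 ⊕ K) ⊕ (M2 ⊕ K) = M1 ⊕ M2, so the key drops out. Then M2 = (M1 ⊕ M2) ⊕ M1 over the first 11 bytes.
byte 0: (bb xor c0) xor 63 = 7b xor 63 = 18
byte 1: (68 xor bf) xor 6f = d7 xor 6f = b8
byte 2: (9e xor 73) xor 6e = ed xor 6e = 83
byte 3: (31 xor a3) xor 66 = 92 xor 66 = f4
byte 4: (e2 xor 79) xor 69 = 9b xor 69 = f2
byte 5: (b1 xor b3) xor 67 = 02 xor 67 = 65
byte 6: (da xor 5f) xor 20 = 85 xor 20 = a5
byte 7: (a9 xor 26) xor 73 = 8f xor 73 = fc
byte 8: (d7 xor 88) xor 65 = 5f xor 65 = 3a
byte 9: (bb xor d4) xor 72 = 6f xor 72 = 1d
byte 10: (51 xor fe) xor 76 = af xor 76 = d9

18b883f4f265a5fc3a1dd9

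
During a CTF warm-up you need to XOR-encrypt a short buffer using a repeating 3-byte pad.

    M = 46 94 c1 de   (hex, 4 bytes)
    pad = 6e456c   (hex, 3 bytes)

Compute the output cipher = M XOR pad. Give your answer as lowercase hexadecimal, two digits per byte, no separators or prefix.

28d1adb0

The 3-byte key repeats, so the effective keystream is 6e 45 6c 6e.
byte 0:  70 ⊕ 110 =  40
byte 1: 148 ⊕  69 = 209
byte 2: 193 ⊕ 108 = 173
byte 3: 222 ⊕ 110 = 176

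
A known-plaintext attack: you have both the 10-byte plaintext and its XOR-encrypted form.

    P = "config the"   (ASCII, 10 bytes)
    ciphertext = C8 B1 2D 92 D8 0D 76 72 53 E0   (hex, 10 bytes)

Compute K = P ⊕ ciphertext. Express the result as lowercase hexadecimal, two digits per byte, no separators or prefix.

abde43f4b16a56063b85

Since ciphertext = P ⊕ K, XORing both sides with P gives K = P ⊕ ciphertext.
63 xor c8 = ab
6f xor b1 = de
6e xor 2d = 43
66 xor 92 = f4
69 xor d8 = b1
67 xor 0d = 6a
20 xor 76 = 56
74 xor 72 = 06
68 xor 53 = 3b
65 xor e0 = 85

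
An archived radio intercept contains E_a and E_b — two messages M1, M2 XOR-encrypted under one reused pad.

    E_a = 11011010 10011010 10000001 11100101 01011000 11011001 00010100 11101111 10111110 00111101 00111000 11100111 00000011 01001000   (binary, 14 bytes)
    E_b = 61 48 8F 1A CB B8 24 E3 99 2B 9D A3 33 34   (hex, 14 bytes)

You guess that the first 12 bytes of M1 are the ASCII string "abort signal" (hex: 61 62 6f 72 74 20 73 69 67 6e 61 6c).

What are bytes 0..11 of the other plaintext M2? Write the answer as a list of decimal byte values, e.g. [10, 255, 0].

[218, 176, 97, 141, 231, 65, 67, 101, 64, 120, 196, 40]

First, E_a ⊕ E_b = (M1 ⊕ K) ⊕ (M2 ⊕ K) = M1 ⊕ M2, so the key drops out. Then M2 = (M1 ⊕ M2) ⊕ M1 over the first 12 bytes.
byte 0: (da ⊕ 61) ⊕ 61 = bb ⊕ 61 = da
byte 1: (9a ⊕ 48) ⊕ 62 = d2 ⊕ 62 = b0
byte 2: (81 ⊕ 8f) ⊕ 6f = 0e ⊕ 6f = 61
byte 3: (e5 ⊕ 1a) ⊕ 72 = ff ⊕ 72 = 8d
byte 4: (58 ⊕ cb) ⊕ 74 = 93 ⊕ 74 = e7
byte 5: (d9 ⊕ b8) ⊕ 20 = 61 ⊕ 20 = 41
byte 6: (14 ⊕ 24) ⊕ 73 = 30 ⊕ 73 = 43
byte 7: (ef ⊕ e3) ⊕ 69 = 0c ⊕ 69 = 65
byte 8: (be ⊕ 99) ⊕ 67 = 27 ⊕ 67 = 40
byte 9: (3d ⊕ 2b) ⊕ 6e = 16 ⊕ 6e = 78
byte 10: (38 ⊕ 9d) ⊕ 61 = a5 ⊕ 61 = c4
byte 11: (e7 ⊕ a3) ⊕ 6c = 44 ⊕ 6c = 28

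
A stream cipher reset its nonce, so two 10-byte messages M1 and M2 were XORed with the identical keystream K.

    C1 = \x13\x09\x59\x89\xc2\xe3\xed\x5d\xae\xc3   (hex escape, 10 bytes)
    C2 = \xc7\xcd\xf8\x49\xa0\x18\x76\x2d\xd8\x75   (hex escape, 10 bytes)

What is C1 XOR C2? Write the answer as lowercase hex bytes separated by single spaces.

d4 c4 a1 c0 62 fb 9b 70 76 b6

C1 ⊕ C2 = (M1 ⊕ K) ⊕ (M2 ⊕ K) = M1 ⊕ M2 — the shared key cancels under XOR.
13 ⊕ c7 = d4
09 ⊕ cd = c4
59 ⊕ f8 = a1
89 ⊕ 49 = c0
c2 ⊕ a0 = 62
e3 ⊕ 18 = fb
ed ⊕ 76 = 9b
5d ⊕ 2d = 70
ae ⊕ d8 = 76
c3 ⊕ 75 = b6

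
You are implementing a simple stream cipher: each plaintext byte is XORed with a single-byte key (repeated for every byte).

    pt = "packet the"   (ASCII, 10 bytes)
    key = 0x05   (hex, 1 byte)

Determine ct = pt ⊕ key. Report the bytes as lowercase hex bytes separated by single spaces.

The 1-byte key repeats, so the effective keystream is 05 05 05 05 05 05 05 05 05 05.
byte 0: 01110000 ^ 00000101 = 01110101
byte 1: 01100001 ^ 00000101 = 01100100
byte 2: 01100011 ^ 00000101 = 01100110
byte 3: 01101011 ^ 00000101 = 01101110
byte 4: 01100101 ^ 00000101 = 01100000
byte 5: 01110100 ^ 00000101 = 01110001
byte 6: 00100000 ^ 00000101 = 00100101
byte 7: 01110100 ^ 00000101 = 01110001
byte 8: 01101000 ^ 00000101 = 01101101
byte 9: 01100101 ^ 00000101 = 01100000

75 64 66 6e 60 71 25 71 6d 60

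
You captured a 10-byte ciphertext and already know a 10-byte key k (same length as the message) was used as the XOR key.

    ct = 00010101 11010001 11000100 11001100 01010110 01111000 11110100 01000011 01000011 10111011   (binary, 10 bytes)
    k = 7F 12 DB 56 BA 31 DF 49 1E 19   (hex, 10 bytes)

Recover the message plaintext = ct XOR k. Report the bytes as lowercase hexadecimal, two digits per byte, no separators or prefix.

byte 0: 15 ^ 7f = 6a
byte 1: d1 ^ 12 = c3
byte 2: c4 ^ db = 1f
byte 3: cc ^ 56 = 9a
byte 4: 56 ^ ba = ec
byte 5: 78 ^ 31 = 49
byte 6: f4 ^ df = 2b
byte 7: 43 ^ 49 = 0a
byte 8: 43 ^ 1e = 5d
byte 9: bb ^ 19 = a2

6ac31f9aec492b0a5da2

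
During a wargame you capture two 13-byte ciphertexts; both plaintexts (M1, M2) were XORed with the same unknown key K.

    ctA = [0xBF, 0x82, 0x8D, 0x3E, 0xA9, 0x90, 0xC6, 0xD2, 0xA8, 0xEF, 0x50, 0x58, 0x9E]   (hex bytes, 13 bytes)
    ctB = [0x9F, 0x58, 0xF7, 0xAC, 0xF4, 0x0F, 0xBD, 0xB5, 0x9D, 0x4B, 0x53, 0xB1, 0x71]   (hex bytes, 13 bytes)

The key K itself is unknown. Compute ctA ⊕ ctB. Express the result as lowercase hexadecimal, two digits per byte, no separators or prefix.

ctA ⊕ ctB = (M1 ⊕ K) ⊕ (M2 ⊕ K) = M1 ⊕ M2 — the shared key cancels under XOR.
byte 0: 10111111 ^ 10011111 = 00100000
byte 1: 10000010 ^ 01011000 = 11011010
byte 2: 10001101 ^ 11110111 = 01111010
byte 3: 00111110 ^ 10101100 = 10010010
byte 4: 10101001 ^ 11110100 = 01011101
byte 5: 10010000 ^ 00001111 = 10011111
byte 6: 11000110 ^ 10111101 = 01111011
byte 7: 11010010 ^ 10110101 = 01100111
byte 8: 10101000 ^ 10011101 = 00110101
byte 9: 11101111 ^ 01001011 = 10100100
byte 10: 01010000 ^ 01010011 = 00000011
byte 11: 01011000 ^ 10110001 = 11101001
byte 12: 10011110 ^ 01110001 = 11101111

20da7a925d9f7b6735a403e9ef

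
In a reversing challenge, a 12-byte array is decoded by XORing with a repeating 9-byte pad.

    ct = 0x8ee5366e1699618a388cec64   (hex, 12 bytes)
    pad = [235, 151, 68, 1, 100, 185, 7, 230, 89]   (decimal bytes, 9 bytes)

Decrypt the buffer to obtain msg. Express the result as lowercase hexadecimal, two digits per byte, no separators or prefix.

The 9-byte key repeats, so the effective keystream is eb 97 44 01 64 b9 07 e6 59 eb 97 44.
byte 0: 142 XOR 235 = 101
byte 1: 229 XOR 151 = 114
byte 2:  54 XOR  68 = 114
byte 3: 110 XOR   1 = 111
byte 4:  22 XOR 100 = 114
byte 5: 153 XOR 185 =  32
byte 6:  97 XOR   7 = 102
byte 7: 138 XOR 230 = 108
byte 8:  56 XOR  89 =  97
byte 9: 140 XOR 235 = 103
byte 10: 236 XOR 151 = 123
byte 11: 100 XOR  68 =  32

6572726f7220666c61677b20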